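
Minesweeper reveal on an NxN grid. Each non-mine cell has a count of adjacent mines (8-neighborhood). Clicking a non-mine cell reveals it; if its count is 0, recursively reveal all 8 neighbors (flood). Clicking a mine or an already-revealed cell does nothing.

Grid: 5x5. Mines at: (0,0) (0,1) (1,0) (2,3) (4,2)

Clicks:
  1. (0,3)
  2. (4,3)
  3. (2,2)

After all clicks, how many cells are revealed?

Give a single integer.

Click 1 (0,3) count=0: revealed 6 new [(0,2) (0,3) (0,4) (1,2) (1,3) (1,4)] -> total=6
Click 2 (4,3) count=1: revealed 1 new [(4,3)] -> total=7
Click 3 (2,2) count=1: revealed 1 new [(2,2)] -> total=8

Answer: 8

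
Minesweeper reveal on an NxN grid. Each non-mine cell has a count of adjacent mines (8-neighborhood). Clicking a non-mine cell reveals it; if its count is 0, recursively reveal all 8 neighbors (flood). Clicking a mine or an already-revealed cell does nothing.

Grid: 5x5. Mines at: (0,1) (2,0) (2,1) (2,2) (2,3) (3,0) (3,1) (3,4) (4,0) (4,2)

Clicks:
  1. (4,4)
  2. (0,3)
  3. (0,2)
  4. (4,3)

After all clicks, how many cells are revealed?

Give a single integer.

Click 1 (4,4) count=1: revealed 1 new [(4,4)] -> total=1
Click 2 (0,3) count=0: revealed 6 new [(0,2) (0,3) (0,4) (1,2) (1,3) (1,4)] -> total=7
Click 3 (0,2) count=1: revealed 0 new [(none)] -> total=7
Click 4 (4,3) count=2: revealed 1 new [(4,3)] -> total=8

Answer: 8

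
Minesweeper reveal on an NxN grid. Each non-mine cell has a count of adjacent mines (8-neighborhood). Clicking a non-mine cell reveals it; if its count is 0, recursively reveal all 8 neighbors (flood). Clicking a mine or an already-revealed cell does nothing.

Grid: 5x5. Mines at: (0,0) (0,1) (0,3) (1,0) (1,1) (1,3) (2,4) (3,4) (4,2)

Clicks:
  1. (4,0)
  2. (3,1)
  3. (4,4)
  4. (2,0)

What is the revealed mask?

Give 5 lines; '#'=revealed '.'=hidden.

Answer: .....
.....
##...
##...
##..#

Derivation:
Click 1 (4,0) count=0: revealed 6 new [(2,0) (2,1) (3,0) (3,1) (4,0) (4,1)] -> total=6
Click 2 (3,1) count=1: revealed 0 new [(none)] -> total=6
Click 3 (4,4) count=1: revealed 1 new [(4,4)] -> total=7
Click 4 (2,0) count=2: revealed 0 new [(none)] -> total=7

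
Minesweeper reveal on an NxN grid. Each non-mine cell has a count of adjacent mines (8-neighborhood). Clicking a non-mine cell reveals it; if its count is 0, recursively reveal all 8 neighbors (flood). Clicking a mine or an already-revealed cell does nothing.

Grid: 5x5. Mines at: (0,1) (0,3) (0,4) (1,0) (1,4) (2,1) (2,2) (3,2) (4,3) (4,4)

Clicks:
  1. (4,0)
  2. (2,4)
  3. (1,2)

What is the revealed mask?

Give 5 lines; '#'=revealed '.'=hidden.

Answer: .....
..#..
....#
##...
##...

Derivation:
Click 1 (4,0) count=0: revealed 4 new [(3,0) (3,1) (4,0) (4,1)] -> total=4
Click 2 (2,4) count=1: revealed 1 new [(2,4)] -> total=5
Click 3 (1,2) count=4: revealed 1 new [(1,2)] -> total=6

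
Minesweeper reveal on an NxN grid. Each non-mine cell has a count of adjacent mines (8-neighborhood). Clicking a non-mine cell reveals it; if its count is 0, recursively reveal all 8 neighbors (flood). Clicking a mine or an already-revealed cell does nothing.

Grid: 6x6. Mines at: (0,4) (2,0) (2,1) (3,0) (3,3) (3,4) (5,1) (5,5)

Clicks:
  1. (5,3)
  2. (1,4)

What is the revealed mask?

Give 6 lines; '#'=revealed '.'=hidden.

Answer: ......
....#.
......
......
..###.
..###.

Derivation:
Click 1 (5,3) count=0: revealed 6 new [(4,2) (4,3) (4,4) (5,2) (5,3) (5,4)] -> total=6
Click 2 (1,4) count=1: revealed 1 new [(1,4)] -> total=7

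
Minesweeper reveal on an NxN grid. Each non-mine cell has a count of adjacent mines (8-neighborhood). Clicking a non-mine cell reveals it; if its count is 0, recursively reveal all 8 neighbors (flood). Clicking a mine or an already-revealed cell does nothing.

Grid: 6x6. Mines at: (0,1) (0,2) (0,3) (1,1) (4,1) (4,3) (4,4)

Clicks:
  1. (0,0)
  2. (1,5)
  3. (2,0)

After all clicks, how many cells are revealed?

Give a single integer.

Click 1 (0,0) count=2: revealed 1 new [(0,0)] -> total=1
Click 2 (1,5) count=0: revealed 14 new [(0,4) (0,5) (1,2) (1,3) (1,4) (1,5) (2,2) (2,3) (2,4) (2,5) (3,2) (3,3) (3,4) (3,5)] -> total=15
Click 3 (2,0) count=1: revealed 1 new [(2,0)] -> total=16

Answer: 16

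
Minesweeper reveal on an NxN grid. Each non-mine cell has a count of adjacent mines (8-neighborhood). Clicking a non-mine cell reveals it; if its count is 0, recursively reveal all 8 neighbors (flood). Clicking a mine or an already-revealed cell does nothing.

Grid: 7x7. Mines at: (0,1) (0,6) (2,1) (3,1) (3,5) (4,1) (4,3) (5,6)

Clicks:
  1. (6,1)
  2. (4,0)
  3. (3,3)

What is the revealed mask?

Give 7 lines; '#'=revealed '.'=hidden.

Answer: .......
.......
.......
...#...
#......
######.
######.

Derivation:
Click 1 (6,1) count=0: revealed 12 new [(5,0) (5,1) (5,2) (5,3) (5,4) (5,5) (6,0) (6,1) (6,2) (6,3) (6,4) (6,5)] -> total=12
Click 2 (4,0) count=2: revealed 1 new [(4,0)] -> total=13
Click 3 (3,3) count=1: revealed 1 new [(3,3)] -> total=14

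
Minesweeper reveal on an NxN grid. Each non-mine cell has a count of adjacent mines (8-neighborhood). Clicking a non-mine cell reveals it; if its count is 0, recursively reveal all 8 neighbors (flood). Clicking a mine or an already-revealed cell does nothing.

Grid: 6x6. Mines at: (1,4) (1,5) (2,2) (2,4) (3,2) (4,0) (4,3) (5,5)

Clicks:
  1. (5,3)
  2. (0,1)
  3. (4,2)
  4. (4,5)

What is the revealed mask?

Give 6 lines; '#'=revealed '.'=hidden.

Answer: ####..
####..
##....
##....
..#..#
...#..

Derivation:
Click 1 (5,3) count=1: revealed 1 new [(5,3)] -> total=1
Click 2 (0,1) count=0: revealed 12 new [(0,0) (0,1) (0,2) (0,3) (1,0) (1,1) (1,2) (1,3) (2,0) (2,1) (3,0) (3,1)] -> total=13
Click 3 (4,2) count=2: revealed 1 new [(4,2)] -> total=14
Click 4 (4,5) count=1: revealed 1 new [(4,5)] -> total=15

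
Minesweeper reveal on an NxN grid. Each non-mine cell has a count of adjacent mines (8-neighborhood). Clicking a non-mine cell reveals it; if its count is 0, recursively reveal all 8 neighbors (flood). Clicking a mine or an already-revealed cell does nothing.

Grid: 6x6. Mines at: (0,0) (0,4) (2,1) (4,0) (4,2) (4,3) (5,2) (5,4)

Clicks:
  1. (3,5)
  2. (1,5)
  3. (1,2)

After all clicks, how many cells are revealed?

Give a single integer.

Answer: 14

Derivation:
Click 1 (3,5) count=0: revealed 14 new [(1,2) (1,3) (1,4) (1,5) (2,2) (2,3) (2,4) (2,5) (3,2) (3,3) (3,4) (3,5) (4,4) (4,5)] -> total=14
Click 2 (1,5) count=1: revealed 0 new [(none)] -> total=14
Click 3 (1,2) count=1: revealed 0 new [(none)] -> total=14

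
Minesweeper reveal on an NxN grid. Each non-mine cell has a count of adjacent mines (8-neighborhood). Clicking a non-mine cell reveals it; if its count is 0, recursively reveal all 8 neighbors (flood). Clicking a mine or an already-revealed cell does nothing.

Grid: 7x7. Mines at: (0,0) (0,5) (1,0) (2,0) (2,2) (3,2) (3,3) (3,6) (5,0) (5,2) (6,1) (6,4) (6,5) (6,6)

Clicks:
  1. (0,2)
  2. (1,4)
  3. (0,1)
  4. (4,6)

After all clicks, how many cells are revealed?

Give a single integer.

Click 1 (0,2) count=0: revealed 8 new [(0,1) (0,2) (0,3) (0,4) (1,1) (1,2) (1,3) (1,4)] -> total=8
Click 2 (1,4) count=1: revealed 0 new [(none)] -> total=8
Click 3 (0,1) count=2: revealed 0 new [(none)] -> total=8
Click 4 (4,6) count=1: revealed 1 new [(4,6)] -> total=9

Answer: 9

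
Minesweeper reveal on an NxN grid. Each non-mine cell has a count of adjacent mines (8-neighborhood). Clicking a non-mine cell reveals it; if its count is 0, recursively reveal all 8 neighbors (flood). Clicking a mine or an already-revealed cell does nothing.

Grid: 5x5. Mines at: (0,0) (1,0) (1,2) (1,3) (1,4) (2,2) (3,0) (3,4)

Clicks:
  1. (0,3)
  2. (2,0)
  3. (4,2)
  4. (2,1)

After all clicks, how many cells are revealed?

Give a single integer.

Click 1 (0,3) count=3: revealed 1 new [(0,3)] -> total=1
Click 2 (2,0) count=2: revealed 1 new [(2,0)] -> total=2
Click 3 (4,2) count=0: revealed 6 new [(3,1) (3,2) (3,3) (4,1) (4,2) (4,3)] -> total=8
Click 4 (2,1) count=4: revealed 1 new [(2,1)] -> total=9

Answer: 9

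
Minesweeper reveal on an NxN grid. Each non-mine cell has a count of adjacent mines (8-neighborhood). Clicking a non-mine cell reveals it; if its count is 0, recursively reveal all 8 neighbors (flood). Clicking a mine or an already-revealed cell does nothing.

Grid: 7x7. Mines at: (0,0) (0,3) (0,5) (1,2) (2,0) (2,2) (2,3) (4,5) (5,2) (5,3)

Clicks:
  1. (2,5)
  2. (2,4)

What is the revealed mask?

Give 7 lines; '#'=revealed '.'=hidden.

Click 1 (2,5) count=0: revealed 9 new [(1,4) (1,5) (1,6) (2,4) (2,5) (2,6) (3,4) (3,5) (3,6)] -> total=9
Click 2 (2,4) count=1: revealed 0 new [(none)] -> total=9

Answer: .......
....###
....###
....###
.......
.......
.......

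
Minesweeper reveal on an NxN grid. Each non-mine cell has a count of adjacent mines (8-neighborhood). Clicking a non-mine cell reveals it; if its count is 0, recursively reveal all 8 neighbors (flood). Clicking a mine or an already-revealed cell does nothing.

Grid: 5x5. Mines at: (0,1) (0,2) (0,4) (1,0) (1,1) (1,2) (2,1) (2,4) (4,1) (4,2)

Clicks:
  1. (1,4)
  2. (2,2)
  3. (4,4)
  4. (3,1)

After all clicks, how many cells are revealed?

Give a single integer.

Click 1 (1,4) count=2: revealed 1 new [(1,4)] -> total=1
Click 2 (2,2) count=3: revealed 1 new [(2,2)] -> total=2
Click 3 (4,4) count=0: revealed 4 new [(3,3) (3,4) (4,3) (4,4)] -> total=6
Click 4 (3,1) count=3: revealed 1 new [(3,1)] -> total=7

Answer: 7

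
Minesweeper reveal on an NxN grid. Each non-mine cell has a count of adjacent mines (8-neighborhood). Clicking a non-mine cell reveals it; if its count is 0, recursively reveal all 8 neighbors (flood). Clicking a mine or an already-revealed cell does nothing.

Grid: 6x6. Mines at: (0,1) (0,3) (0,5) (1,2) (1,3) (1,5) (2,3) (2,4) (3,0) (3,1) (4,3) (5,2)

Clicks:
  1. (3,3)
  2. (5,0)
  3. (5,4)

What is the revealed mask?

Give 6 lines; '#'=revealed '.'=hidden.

Click 1 (3,3) count=3: revealed 1 new [(3,3)] -> total=1
Click 2 (5,0) count=0: revealed 4 new [(4,0) (4,1) (5,0) (5,1)] -> total=5
Click 3 (5,4) count=1: revealed 1 new [(5,4)] -> total=6

Answer: ......
......
......
...#..
##....
##..#.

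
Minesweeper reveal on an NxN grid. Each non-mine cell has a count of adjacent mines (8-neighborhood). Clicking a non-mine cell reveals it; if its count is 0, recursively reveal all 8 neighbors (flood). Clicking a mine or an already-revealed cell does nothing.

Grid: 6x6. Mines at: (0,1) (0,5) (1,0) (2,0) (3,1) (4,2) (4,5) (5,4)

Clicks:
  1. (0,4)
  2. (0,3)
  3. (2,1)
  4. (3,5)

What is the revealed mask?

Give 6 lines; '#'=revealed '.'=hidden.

Click 1 (0,4) count=1: revealed 1 new [(0,4)] -> total=1
Click 2 (0,3) count=0: revealed 14 new [(0,2) (0,3) (1,2) (1,3) (1,4) (1,5) (2,2) (2,3) (2,4) (2,5) (3,2) (3,3) (3,4) (3,5)] -> total=15
Click 3 (2,1) count=3: revealed 1 new [(2,1)] -> total=16
Click 4 (3,5) count=1: revealed 0 new [(none)] -> total=16

Answer: ..###.
..####
.#####
..####
......
......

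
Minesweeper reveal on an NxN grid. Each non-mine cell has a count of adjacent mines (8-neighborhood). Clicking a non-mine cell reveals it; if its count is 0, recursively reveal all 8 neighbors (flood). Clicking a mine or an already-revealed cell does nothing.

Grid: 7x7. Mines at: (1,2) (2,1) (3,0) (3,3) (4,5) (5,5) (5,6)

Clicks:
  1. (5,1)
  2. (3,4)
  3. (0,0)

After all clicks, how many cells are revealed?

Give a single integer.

Click 1 (5,1) count=0: revealed 15 new [(4,0) (4,1) (4,2) (4,3) (4,4) (5,0) (5,1) (5,2) (5,3) (5,4) (6,0) (6,1) (6,2) (6,3) (6,4)] -> total=15
Click 2 (3,4) count=2: revealed 1 new [(3,4)] -> total=16
Click 3 (0,0) count=0: revealed 4 new [(0,0) (0,1) (1,0) (1,1)] -> total=20

Answer: 20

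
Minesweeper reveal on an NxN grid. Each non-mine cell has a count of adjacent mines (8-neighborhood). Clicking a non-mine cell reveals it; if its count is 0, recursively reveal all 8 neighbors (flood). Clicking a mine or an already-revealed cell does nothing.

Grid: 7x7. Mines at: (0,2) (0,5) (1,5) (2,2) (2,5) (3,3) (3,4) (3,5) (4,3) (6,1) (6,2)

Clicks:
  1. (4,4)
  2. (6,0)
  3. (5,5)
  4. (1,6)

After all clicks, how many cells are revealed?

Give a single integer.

Answer: 13

Derivation:
Click 1 (4,4) count=4: revealed 1 new [(4,4)] -> total=1
Click 2 (6,0) count=1: revealed 1 new [(6,0)] -> total=2
Click 3 (5,5) count=0: revealed 10 new [(4,5) (4,6) (5,3) (5,4) (5,5) (5,6) (6,3) (6,4) (6,5) (6,6)] -> total=12
Click 4 (1,6) count=3: revealed 1 new [(1,6)] -> total=13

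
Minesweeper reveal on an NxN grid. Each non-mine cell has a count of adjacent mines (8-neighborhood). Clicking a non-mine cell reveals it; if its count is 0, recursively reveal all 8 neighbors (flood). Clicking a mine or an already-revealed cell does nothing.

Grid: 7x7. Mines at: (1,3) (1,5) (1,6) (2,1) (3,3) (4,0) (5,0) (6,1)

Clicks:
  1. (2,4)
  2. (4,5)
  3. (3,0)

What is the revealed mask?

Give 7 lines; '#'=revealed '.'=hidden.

Click 1 (2,4) count=3: revealed 1 new [(2,4)] -> total=1
Click 2 (4,5) count=0: revealed 20 new [(2,5) (2,6) (3,4) (3,5) (3,6) (4,2) (4,3) (4,4) (4,5) (4,6) (5,2) (5,3) (5,4) (5,5) (5,6) (6,2) (6,3) (6,4) (6,5) (6,6)] -> total=21
Click 3 (3,0) count=2: revealed 1 new [(3,0)] -> total=22

Answer: .......
.......
....###
#...###
..#####
..#####
..#####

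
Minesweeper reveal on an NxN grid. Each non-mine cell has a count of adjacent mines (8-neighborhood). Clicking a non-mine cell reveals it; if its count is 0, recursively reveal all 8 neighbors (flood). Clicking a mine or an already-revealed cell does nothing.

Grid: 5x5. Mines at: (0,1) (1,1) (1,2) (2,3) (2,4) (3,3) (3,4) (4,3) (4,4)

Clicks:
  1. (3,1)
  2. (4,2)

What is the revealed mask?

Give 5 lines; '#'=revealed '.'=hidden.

Answer: .....
.....
###..
###..
###..

Derivation:
Click 1 (3,1) count=0: revealed 9 new [(2,0) (2,1) (2,2) (3,0) (3,1) (3,2) (4,0) (4,1) (4,2)] -> total=9
Click 2 (4,2) count=2: revealed 0 new [(none)] -> total=9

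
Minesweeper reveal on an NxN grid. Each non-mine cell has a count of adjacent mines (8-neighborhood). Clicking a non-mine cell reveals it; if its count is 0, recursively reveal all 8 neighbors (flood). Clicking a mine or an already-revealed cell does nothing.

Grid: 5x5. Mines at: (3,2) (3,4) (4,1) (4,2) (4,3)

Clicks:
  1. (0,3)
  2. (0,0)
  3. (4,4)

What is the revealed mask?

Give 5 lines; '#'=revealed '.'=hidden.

Answer: #####
#####
#####
##...
....#

Derivation:
Click 1 (0,3) count=0: revealed 17 new [(0,0) (0,1) (0,2) (0,3) (0,4) (1,0) (1,1) (1,2) (1,3) (1,4) (2,0) (2,1) (2,2) (2,3) (2,4) (3,0) (3,1)] -> total=17
Click 2 (0,0) count=0: revealed 0 new [(none)] -> total=17
Click 3 (4,4) count=2: revealed 1 new [(4,4)] -> total=18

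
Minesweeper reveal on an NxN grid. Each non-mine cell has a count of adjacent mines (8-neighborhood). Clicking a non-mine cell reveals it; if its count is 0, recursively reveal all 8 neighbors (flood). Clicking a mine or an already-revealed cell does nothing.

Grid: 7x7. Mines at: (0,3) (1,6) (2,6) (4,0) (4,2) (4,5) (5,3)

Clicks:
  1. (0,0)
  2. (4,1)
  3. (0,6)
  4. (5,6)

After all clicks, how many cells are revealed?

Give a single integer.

Click 1 (0,0) count=0: revealed 21 new [(0,0) (0,1) (0,2) (1,0) (1,1) (1,2) (1,3) (1,4) (1,5) (2,0) (2,1) (2,2) (2,3) (2,4) (2,5) (3,0) (3,1) (3,2) (3,3) (3,4) (3,5)] -> total=21
Click 2 (4,1) count=2: revealed 1 new [(4,1)] -> total=22
Click 3 (0,6) count=1: revealed 1 new [(0,6)] -> total=23
Click 4 (5,6) count=1: revealed 1 new [(5,6)] -> total=24

Answer: 24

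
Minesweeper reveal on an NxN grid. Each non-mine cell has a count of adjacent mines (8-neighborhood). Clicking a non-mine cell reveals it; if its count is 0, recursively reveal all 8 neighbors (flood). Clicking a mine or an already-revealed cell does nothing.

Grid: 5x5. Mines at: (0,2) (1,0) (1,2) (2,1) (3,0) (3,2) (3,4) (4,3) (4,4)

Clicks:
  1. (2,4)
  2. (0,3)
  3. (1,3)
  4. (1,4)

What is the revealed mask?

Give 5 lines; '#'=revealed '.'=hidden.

Answer: ...##
...##
...##
.....
.....

Derivation:
Click 1 (2,4) count=1: revealed 1 new [(2,4)] -> total=1
Click 2 (0,3) count=2: revealed 1 new [(0,3)] -> total=2
Click 3 (1,3) count=2: revealed 1 new [(1,3)] -> total=3
Click 4 (1,4) count=0: revealed 3 new [(0,4) (1,4) (2,3)] -> total=6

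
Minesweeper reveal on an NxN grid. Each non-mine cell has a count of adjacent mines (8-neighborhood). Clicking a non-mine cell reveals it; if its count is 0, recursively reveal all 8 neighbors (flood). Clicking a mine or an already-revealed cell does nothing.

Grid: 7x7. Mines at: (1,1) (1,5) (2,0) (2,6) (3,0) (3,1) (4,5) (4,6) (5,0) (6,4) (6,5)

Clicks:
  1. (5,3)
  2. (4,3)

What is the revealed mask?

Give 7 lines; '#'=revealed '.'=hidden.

Click 1 (5,3) count=1: revealed 1 new [(5,3)] -> total=1
Click 2 (4,3) count=0: revealed 22 new [(0,2) (0,3) (0,4) (1,2) (1,3) (1,4) (2,2) (2,3) (2,4) (3,2) (3,3) (3,4) (4,1) (4,2) (4,3) (4,4) (5,1) (5,2) (5,4) (6,1) (6,2) (6,3)] -> total=23

Answer: ..###..
..###..
..###..
..###..
.####..
.####..
.###...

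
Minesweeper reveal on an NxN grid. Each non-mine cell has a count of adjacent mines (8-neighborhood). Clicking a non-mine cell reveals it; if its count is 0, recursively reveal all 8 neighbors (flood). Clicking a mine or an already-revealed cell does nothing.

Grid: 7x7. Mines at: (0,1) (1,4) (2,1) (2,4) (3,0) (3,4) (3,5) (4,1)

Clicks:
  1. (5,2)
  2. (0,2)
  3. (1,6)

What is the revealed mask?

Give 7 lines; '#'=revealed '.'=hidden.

Click 1 (5,2) count=1: revealed 1 new [(5,2)] -> total=1
Click 2 (0,2) count=1: revealed 1 new [(0,2)] -> total=2
Click 3 (1,6) count=0: revealed 6 new [(0,5) (0,6) (1,5) (1,6) (2,5) (2,6)] -> total=8

Answer: ..#..##
.....##
.....##
.......
.......
..#....
.......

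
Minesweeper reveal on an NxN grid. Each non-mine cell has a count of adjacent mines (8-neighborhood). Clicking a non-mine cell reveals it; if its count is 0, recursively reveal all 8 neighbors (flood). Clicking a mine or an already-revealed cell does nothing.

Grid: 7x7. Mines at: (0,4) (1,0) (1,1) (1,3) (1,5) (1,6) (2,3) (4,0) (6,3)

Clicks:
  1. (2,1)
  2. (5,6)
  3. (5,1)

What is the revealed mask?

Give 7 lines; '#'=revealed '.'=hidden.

Answer: .......
.......
.#..###
.######
.######
.######
....###

Derivation:
Click 1 (2,1) count=2: revealed 1 new [(2,1)] -> total=1
Click 2 (5,6) count=0: revealed 24 new [(2,4) (2,5) (2,6) (3,1) (3,2) (3,3) (3,4) (3,5) (3,6) (4,1) (4,2) (4,3) (4,4) (4,5) (4,6) (5,1) (5,2) (5,3) (5,4) (5,5) (5,6) (6,4) (6,5) (6,6)] -> total=25
Click 3 (5,1) count=1: revealed 0 new [(none)] -> total=25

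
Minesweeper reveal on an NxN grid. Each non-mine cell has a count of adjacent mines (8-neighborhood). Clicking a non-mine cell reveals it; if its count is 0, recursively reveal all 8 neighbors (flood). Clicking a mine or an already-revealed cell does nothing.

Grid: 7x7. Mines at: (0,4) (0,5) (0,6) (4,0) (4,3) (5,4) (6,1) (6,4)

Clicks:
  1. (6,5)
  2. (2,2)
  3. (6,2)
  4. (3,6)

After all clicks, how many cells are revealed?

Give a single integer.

Click 1 (6,5) count=2: revealed 1 new [(6,5)] -> total=1
Click 2 (2,2) count=0: revealed 31 new [(0,0) (0,1) (0,2) (0,3) (1,0) (1,1) (1,2) (1,3) (1,4) (1,5) (1,6) (2,0) (2,1) (2,2) (2,3) (2,4) (2,5) (2,6) (3,0) (3,1) (3,2) (3,3) (3,4) (3,5) (3,6) (4,4) (4,5) (4,6) (5,5) (5,6) (6,6)] -> total=32
Click 3 (6,2) count=1: revealed 1 new [(6,2)] -> total=33
Click 4 (3,6) count=0: revealed 0 new [(none)] -> total=33

Answer: 33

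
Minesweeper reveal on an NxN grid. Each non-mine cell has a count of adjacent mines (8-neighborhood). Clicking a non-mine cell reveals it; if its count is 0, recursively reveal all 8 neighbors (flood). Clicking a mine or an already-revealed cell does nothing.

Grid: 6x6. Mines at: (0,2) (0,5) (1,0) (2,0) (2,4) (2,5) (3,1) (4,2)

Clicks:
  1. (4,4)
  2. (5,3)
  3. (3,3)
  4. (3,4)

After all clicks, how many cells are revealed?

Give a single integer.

Answer: 9

Derivation:
Click 1 (4,4) count=0: revealed 9 new [(3,3) (3,4) (3,5) (4,3) (4,4) (4,5) (5,3) (5,4) (5,5)] -> total=9
Click 2 (5,3) count=1: revealed 0 new [(none)] -> total=9
Click 3 (3,3) count=2: revealed 0 new [(none)] -> total=9
Click 4 (3,4) count=2: revealed 0 new [(none)] -> total=9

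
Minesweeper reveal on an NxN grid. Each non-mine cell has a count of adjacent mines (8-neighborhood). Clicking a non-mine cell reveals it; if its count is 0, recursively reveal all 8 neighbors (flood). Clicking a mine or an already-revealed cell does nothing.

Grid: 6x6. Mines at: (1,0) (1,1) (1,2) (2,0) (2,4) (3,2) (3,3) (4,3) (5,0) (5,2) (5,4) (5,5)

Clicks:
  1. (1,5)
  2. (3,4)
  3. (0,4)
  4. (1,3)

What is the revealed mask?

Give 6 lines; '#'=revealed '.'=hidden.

Click 1 (1,5) count=1: revealed 1 new [(1,5)] -> total=1
Click 2 (3,4) count=3: revealed 1 new [(3,4)] -> total=2
Click 3 (0,4) count=0: revealed 5 new [(0,3) (0,4) (0,5) (1,3) (1,4)] -> total=7
Click 4 (1,3) count=2: revealed 0 new [(none)] -> total=7

Answer: ...###
...###
......
....#.
......
......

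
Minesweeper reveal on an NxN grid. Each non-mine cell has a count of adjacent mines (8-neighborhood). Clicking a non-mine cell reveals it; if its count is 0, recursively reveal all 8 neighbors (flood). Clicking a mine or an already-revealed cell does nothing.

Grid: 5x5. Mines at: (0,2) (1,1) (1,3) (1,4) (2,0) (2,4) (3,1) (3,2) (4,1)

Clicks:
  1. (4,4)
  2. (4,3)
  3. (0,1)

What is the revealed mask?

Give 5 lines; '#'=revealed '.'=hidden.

Click 1 (4,4) count=0: revealed 4 new [(3,3) (3,4) (4,3) (4,4)] -> total=4
Click 2 (4,3) count=1: revealed 0 new [(none)] -> total=4
Click 3 (0,1) count=2: revealed 1 new [(0,1)] -> total=5

Answer: .#...
.....
.....
...##
...##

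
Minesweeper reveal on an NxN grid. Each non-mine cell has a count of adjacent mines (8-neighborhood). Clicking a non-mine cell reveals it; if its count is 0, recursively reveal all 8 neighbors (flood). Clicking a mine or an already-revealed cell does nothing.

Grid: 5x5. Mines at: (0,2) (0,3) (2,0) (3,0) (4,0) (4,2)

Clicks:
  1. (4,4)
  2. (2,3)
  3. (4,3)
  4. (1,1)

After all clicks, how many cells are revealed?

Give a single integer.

Click 1 (4,4) count=0: revealed 14 new [(1,1) (1,2) (1,3) (1,4) (2,1) (2,2) (2,3) (2,4) (3,1) (3,2) (3,3) (3,4) (4,3) (4,4)] -> total=14
Click 2 (2,3) count=0: revealed 0 new [(none)] -> total=14
Click 3 (4,3) count=1: revealed 0 new [(none)] -> total=14
Click 4 (1,1) count=2: revealed 0 new [(none)] -> total=14

Answer: 14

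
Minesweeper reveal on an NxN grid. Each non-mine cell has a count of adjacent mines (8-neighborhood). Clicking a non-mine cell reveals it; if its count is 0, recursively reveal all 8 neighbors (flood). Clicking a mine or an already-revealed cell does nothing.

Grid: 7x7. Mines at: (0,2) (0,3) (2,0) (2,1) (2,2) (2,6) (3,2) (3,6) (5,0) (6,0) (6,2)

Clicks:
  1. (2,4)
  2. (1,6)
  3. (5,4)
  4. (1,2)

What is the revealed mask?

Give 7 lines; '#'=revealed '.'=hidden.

Answer: .......
..#####
...###.
...###.
...####
...####
...####

Derivation:
Click 1 (2,4) count=0: revealed 21 new [(1,3) (1,4) (1,5) (2,3) (2,4) (2,5) (3,3) (3,4) (3,5) (4,3) (4,4) (4,5) (4,6) (5,3) (5,4) (5,5) (5,6) (6,3) (6,4) (6,5) (6,6)] -> total=21
Click 2 (1,6) count=1: revealed 1 new [(1,6)] -> total=22
Click 3 (5,4) count=0: revealed 0 new [(none)] -> total=22
Click 4 (1,2) count=4: revealed 1 new [(1,2)] -> total=23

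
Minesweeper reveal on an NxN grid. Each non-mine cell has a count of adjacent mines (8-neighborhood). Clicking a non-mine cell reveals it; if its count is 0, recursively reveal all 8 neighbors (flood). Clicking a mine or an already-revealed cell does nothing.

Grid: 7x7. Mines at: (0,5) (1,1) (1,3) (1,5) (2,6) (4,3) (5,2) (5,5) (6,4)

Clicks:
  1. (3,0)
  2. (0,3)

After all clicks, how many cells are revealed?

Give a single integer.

Answer: 14

Derivation:
Click 1 (3,0) count=0: revealed 13 new [(2,0) (2,1) (2,2) (3,0) (3,1) (3,2) (4,0) (4,1) (4,2) (5,0) (5,1) (6,0) (6,1)] -> total=13
Click 2 (0,3) count=1: revealed 1 new [(0,3)] -> total=14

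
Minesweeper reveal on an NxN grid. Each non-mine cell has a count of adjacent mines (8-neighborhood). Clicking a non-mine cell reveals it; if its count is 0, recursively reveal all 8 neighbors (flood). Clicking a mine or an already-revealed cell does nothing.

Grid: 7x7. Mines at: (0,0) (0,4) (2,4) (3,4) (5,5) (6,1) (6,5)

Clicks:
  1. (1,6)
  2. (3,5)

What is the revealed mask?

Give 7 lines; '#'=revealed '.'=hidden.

Click 1 (1,6) count=0: revealed 10 new [(0,5) (0,6) (1,5) (1,6) (2,5) (2,6) (3,5) (3,6) (4,5) (4,6)] -> total=10
Click 2 (3,5) count=2: revealed 0 new [(none)] -> total=10

Answer: .....##
.....##
.....##
.....##
.....##
.......
.......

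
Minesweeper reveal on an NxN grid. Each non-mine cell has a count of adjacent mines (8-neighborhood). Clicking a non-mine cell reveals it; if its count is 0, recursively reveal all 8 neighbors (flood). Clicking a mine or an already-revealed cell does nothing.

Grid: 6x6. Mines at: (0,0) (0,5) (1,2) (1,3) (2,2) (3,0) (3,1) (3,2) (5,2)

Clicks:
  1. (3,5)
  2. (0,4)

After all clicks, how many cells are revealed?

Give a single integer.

Click 1 (3,5) count=0: revealed 14 new [(1,4) (1,5) (2,3) (2,4) (2,5) (3,3) (3,4) (3,5) (4,3) (4,4) (4,5) (5,3) (5,4) (5,5)] -> total=14
Click 2 (0,4) count=2: revealed 1 new [(0,4)] -> total=15

Answer: 15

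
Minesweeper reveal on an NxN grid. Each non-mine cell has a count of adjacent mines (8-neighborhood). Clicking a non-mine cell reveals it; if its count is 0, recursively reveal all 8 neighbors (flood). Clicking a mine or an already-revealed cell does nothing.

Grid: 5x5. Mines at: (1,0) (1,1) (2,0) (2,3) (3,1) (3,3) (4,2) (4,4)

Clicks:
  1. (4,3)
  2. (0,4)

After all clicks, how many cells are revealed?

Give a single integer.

Answer: 7

Derivation:
Click 1 (4,3) count=3: revealed 1 new [(4,3)] -> total=1
Click 2 (0,4) count=0: revealed 6 new [(0,2) (0,3) (0,4) (1,2) (1,3) (1,4)] -> total=7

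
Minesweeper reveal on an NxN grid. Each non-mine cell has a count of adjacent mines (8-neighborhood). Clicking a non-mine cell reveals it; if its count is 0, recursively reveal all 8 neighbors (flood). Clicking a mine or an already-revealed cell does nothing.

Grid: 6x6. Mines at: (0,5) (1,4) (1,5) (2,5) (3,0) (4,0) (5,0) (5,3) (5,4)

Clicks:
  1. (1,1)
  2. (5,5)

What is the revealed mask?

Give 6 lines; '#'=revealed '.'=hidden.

Answer: ####..
####..
#####.
.####.
.####.
.....#

Derivation:
Click 1 (1,1) count=0: revealed 21 new [(0,0) (0,1) (0,2) (0,3) (1,0) (1,1) (1,2) (1,3) (2,0) (2,1) (2,2) (2,3) (2,4) (3,1) (3,2) (3,3) (3,4) (4,1) (4,2) (4,3) (4,4)] -> total=21
Click 2 (5,5) count=1: revealed 1 new [(5,5)] -> total=22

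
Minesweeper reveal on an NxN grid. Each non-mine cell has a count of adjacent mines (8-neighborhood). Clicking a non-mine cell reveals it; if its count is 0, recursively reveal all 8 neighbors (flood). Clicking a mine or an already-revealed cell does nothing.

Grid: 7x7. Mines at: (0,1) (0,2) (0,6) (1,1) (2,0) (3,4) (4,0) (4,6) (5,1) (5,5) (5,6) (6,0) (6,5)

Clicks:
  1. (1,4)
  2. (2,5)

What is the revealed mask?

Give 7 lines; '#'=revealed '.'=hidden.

Click 1 (1,4) count=0: revealed 9 new [(0,3) (0,4) (0,5) (1,3) (1,4) (1,5) (2,3) (2,4) (2,5)] -> total=9
Click 2 (2,5) count=1: revealed 0 new [(none)] -> total=9

Answer: ...###.
...###.
...###.
.......
.......
.......
.......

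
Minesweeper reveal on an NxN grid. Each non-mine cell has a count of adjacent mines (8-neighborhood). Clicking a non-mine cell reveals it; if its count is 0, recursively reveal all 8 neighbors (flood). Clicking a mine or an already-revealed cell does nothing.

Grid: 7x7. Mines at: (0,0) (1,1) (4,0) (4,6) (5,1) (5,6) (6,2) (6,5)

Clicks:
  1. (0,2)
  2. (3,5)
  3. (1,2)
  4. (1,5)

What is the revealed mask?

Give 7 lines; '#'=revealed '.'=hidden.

Click 1 (0,2) count=1: revealed 1 new [(0,2)] -> total=1
Click 2 (3,5) count=1: revealed 1 new [(3,5)] -> total=2
Click 3 (1,2) count=1: revealed 1 new [(1,2)] -> total=3
Click 4 (1,5) count=0: revealed 28 new [(0,3) (0,4) (0,5) (0,6) (1,3) (1,4) (1,5) (1,6) (2,1) (2,2) (2,3) (2,4) (2,5) (2,6) (3,1) (3,2) (3,3) (3,4) (3,6) (4,1) (4,2) (4,3) (4,4) (4,5) (5,2) (5,3) (5,4) (5,5)] -> total=31

Answer: ..#####
..#####
.######
.######
.#####.
..####.
.......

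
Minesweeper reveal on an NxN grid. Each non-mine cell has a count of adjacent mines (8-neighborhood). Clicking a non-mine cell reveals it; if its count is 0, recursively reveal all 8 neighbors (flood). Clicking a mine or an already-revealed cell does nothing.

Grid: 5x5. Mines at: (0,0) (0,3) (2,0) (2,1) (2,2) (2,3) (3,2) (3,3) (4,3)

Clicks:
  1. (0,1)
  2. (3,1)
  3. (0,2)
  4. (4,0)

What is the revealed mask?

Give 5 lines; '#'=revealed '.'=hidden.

Click 1 (0,1) count=1: revealed 1 new [(0,1)] -> total=1
Click 2 (3,1) count=4: revealed 1 new [(3,1)] -> total=2
Click 3 (0,2) count=1: revealed 1 new [(0,2)] -> total=3
Click 4 (4,0) count=0: revealed 3 new [(3,0) (4,0) (4,1)] -> total=6

Answer: .##..
.....
.....
##...
##...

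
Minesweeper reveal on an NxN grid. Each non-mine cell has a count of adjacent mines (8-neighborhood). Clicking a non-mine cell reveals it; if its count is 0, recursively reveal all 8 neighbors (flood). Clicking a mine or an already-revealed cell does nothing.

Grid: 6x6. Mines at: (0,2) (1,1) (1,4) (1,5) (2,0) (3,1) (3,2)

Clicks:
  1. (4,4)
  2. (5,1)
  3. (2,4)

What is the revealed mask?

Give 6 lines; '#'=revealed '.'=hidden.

Click 1 (4,4) count=0: revealed 18 new [(2,3) (2,4) (2,5) (3,3) (3,4) (3,5) (4,0) (4,1) (4,2) (4,3) (4,4) (4,5) (5,0) (5,1) (5,2) (5,3) (5,4) (5,5)] -> total=18
Click 2 (5,1) count=0: revealed 0 new [(none)] -> total=18
Click 3 (2,4) count=2: revealed 0 new [(none)] -> total=18

Answer: ......
......
...###
...###
######
######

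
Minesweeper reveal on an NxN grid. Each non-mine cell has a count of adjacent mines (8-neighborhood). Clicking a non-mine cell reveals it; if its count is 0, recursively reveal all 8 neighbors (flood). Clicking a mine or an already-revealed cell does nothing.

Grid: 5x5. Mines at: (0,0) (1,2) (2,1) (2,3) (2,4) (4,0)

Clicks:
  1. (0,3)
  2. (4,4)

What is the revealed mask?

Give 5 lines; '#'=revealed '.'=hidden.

Answer: ...#.
.....
.....
.####
.####

Derivation:
Click 1 (0,3) count=1: revealed 1 new [(0,3)] -> total=1
Click 2 (4,4) count=0: revealed 8 new [(3,1) (3,2) (3,3) (3,4) (4,1) (4,2) (4,3) (4,4)] -> total=9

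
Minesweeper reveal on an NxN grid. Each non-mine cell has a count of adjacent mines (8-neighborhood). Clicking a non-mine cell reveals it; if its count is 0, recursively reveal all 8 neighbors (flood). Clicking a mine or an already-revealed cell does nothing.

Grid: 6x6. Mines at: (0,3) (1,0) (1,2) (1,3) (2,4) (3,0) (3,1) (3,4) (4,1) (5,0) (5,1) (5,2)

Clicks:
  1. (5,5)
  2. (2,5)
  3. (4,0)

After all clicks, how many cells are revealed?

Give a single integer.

Answer: 8

Derivation:
Click 1 (5,5) count=0: revealed 6 new [(4,3) (4,4) (4,5) (5,3) (5,4) (5,5)] -> total=6
Click 2 (2,5) count=2: revealed 1 new [(2,5)] -> total=7
Click 3 (4,0) count=5: revealed 1 new [(4,0)] -> total=8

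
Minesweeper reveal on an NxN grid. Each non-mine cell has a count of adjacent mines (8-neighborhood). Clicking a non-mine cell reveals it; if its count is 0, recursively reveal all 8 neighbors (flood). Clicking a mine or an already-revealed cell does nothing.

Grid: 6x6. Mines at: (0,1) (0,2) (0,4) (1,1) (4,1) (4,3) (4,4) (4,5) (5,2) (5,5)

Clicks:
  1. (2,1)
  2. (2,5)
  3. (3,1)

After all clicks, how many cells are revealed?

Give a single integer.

Click 1 (2,1) count=1: revealed 1 new [(2,1)] -> total=1
Click 2 (2,5) count=0: revealed 12 new [(1,2) (1,3) (1,4) (1,5) (2,2) (2,3) (2,4) (2,5) (3,2) (3,3) (3,4) (3,5)] -> total=13
Click 3 (3,1) count=1: revealed 1 new [(3,1)] -> total=14

Answer: 14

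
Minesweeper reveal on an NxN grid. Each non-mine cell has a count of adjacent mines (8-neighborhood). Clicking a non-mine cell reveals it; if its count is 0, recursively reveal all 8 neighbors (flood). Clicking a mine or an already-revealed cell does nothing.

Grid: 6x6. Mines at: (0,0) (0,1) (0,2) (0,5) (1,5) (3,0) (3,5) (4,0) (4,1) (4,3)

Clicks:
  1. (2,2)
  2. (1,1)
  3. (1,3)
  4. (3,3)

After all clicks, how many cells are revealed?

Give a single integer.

Answer: 12

Derivation:
Click 1 (2,2) count=0: revealed 12 new [(1,1) (1,2) (1,3) (1,4) (2,1) (2,2) (2,3) (2,4) (3,1) (3,2) (3,3) (3,4)] -> total=12
Click 2 (1,1) count=3: revealed 0 new [(none)] -> total=12
Click 3 (1,3) count=1: revealed 0 new [(none)] -> total=12
Click 4 (3,3) count=1: revealed 0 new [(none)] -> total=12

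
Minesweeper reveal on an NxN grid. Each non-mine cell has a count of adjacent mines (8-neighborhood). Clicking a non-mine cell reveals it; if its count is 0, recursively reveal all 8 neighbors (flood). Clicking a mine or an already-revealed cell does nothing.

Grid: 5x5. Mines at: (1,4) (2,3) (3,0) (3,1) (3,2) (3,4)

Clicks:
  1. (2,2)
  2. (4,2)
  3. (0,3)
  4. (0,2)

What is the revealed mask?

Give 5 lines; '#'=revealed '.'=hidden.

Answer: ####.
####.
###..
.....
..#..

Derivation:
Click 1 (2,2) count=3: revealed 1 new [(2,2)] -> total=1
Click 2 (4,2) count=2: revealed 1 new [(4,2)] -> total=2
Click 3 (0,3) count=1: revealed 1 new [(0,3)] -> total=3
Click 4 (0,2) count=0: revealed 9 new [(0,0) (0,1) (0,2) (1,0) (1,1) (1,2) (1,3) (2,0) (2,1)] -> total=12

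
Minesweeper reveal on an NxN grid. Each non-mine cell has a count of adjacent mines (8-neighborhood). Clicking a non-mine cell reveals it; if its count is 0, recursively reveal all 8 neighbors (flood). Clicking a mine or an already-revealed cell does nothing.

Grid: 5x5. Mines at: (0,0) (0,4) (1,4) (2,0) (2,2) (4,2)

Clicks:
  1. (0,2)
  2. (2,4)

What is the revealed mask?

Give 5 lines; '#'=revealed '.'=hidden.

Click 1 (0,2) count=0: revealed 6 new [(0,1) (0,2) (0,3) (1,1) (1,2) (1,3)] -> total=6
Click 2 (2,4) count=1: revealed 1 new [(2,4)] -> total=7

Answer: .###.
.###.
....#
.....
.....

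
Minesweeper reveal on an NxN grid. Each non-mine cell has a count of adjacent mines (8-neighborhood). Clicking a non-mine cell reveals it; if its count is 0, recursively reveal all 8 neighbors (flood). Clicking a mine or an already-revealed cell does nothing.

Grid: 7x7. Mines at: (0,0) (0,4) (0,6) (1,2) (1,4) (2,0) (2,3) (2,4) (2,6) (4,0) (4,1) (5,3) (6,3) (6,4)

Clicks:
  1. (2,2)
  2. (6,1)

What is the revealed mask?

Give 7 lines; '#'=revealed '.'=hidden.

Answer: .......
.......
..#....
.......
.......
###....
###....

Derivation:
Click 1 (2,2) count=2: revealed 1 new [(2,2)] -> total=1
Click 2 (6,1) count=0: revealed 6 new [(5,0) (5,1) (5,2) (6,0) (6,1) (6,2)] -> total=7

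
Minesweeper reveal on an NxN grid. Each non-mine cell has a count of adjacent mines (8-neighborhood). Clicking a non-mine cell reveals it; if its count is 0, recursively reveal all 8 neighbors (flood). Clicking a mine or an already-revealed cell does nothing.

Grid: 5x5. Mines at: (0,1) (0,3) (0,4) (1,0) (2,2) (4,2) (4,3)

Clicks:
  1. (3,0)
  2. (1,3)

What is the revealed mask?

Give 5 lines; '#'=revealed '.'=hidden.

Click 1 (3,0) count=0: revealed 6 new [(2,0) (2,1) (3,0) (3,1) (4,0) (4,1)] -> total=6
Click 2 (1,3) count=3: revealed 1 new [(1,3)] -> total=7

Answer: .....
...#.
##...
##...
##...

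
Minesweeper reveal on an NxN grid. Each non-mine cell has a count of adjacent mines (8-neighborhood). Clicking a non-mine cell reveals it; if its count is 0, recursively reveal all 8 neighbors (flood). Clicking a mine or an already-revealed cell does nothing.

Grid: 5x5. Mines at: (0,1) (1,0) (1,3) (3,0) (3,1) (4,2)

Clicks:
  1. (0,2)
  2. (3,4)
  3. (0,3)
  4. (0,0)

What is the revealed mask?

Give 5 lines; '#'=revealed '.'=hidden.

Answer: #.##.
.....
...##
...##
...##

Derivation:
Click 1 (0,2) count=2: revealed 1 new [(0,2)] -> total=1
Click 2 (3,4) count=0: revealed 6 new [(2,3) (2,4) (3,3) (3,4) (4,3) (4,4)] -> total=7
Click 3 (0,3) count=1: revealed 1 new [(0,3)] -> total=8
Click 4 (0,0) count=2: revealed 1 new [(0,0)] -> total=9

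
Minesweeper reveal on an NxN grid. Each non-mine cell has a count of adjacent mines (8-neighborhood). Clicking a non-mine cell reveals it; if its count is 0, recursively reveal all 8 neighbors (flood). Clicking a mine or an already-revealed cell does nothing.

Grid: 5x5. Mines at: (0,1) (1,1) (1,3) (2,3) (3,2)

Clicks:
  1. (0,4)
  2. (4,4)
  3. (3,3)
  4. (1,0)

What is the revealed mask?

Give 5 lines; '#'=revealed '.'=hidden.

Click 1 (0,4) count=1: revealed 1 new [(0,4)] -> total=1
Click 2 (4,4) count=0: revealed 4 new [(3,3) (3,4) (4,3) (4,4)] -> total=5
Click 3 (3,3) count=2: revealed 0 new [(none)] -> total=5
Click 4 (1,0) count=2: revealed 1 new [(1,0)] -> total=6

Answer: ....#
#....
.....
...##
...##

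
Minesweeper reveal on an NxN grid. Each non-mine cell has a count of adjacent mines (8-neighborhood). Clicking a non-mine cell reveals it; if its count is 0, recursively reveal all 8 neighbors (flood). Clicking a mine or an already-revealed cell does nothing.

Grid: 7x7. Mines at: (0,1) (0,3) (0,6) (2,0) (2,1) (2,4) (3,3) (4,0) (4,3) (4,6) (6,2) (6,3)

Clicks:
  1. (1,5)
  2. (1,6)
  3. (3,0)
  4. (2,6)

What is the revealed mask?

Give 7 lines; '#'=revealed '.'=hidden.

Click 1 (1,5) count=2: revealed 1 new [(1,5)] -> total=1
Click 2 (1,6) count=1: revealed 1 new [(1,6)] -> total=2
Click 3 (3,0) count=3: revealed 1 new [(3,0)] -> total=3
Click 4 (2,6) count=0: revealed 4 new [(2,5) (2,6) (3,5) (3,6)] -> total=7

Answer: .......
.....##
.....##
#....##
.......
.......
.......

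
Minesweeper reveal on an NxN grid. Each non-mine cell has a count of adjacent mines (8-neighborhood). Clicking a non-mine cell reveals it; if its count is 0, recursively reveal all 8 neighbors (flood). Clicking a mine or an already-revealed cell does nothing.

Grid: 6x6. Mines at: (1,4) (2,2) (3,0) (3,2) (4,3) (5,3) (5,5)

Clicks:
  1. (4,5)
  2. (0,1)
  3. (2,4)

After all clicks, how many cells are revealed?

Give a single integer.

Click 1 (4,5) count=1: revealed 1 new [(4,5)] -> total=1
Click 2 (0,1) count=0: revealed 10 new [(0,0) (0,1) (0,2) (0,3) (1,0) (1,1) (1,2) (1,3) (2,0) (2,1)] -> total=11
Click 3 (2,4) count=1: revealed 1 new [(2,4)] -> total=12

Answer: 12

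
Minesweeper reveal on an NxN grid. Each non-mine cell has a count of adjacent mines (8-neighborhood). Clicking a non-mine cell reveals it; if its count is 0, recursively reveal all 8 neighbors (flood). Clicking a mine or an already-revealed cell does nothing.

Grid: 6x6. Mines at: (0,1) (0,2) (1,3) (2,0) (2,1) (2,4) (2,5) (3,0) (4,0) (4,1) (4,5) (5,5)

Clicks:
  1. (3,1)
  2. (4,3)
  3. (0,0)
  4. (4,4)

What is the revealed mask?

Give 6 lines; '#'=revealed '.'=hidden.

Click 1 (3,1) count=5: revealed 1 new [(3,1)] -> total=1
Click 2 (4,3) count=0: revealed 9 new [(3,2) (3,3) (3,4) (4,2) (4,3) (4,4) (5,2) (5,3) (5,4)] -> total=10
Click 3 (0,0) count=1: revealed 1 new [(0,0)] -> total=11
Click 4 (4,4) count=2: revealed 0 new [(none)] -> total=11

Answer: #.....
......
......
.####.
..###.
..###.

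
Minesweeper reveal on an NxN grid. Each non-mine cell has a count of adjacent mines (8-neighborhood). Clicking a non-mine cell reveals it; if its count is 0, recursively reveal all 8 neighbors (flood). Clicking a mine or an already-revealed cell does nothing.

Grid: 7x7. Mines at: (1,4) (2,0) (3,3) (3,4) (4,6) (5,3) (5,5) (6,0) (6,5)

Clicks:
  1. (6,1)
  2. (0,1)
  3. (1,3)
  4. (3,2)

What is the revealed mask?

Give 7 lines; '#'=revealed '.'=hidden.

Answer: ####...
####...
.###...
..#....
.......
.......
.#.....

Derivation:
Click 1 (6,1) count=1: revealed 1 new [(6,1)] -> total=1
Click 2 (0,1) count=0: revealed 11 new [(0,0) (0,1) (0,2) (0,3) (1,0) (1,1) (1,2) (1,3) (2,1) (2,2) (2,3)] -> total=12
Click 3 (1,3) count=1: revealed 0 new [(none)] -> total=12
Click 4 (3,2) count=1: revealed 1 new [(3,2)] -> total=13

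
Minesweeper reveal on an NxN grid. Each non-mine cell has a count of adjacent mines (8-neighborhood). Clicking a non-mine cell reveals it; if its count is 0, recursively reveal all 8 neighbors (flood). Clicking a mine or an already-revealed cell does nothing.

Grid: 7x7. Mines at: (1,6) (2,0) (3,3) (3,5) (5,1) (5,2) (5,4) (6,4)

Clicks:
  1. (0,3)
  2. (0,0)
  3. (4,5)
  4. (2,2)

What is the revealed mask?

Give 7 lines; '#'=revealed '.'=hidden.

Answer: ######.
######.
.#####.
.......
.....#.
.......
.......

Derivation:
Click 1 (0,3) count=0: revealed 17 new [(0,0) (0,1) (0,2) (0,3) (0,4) (0,5) (1,0) (1,1) (1,2) (1,3) (1,4) (1,5) (2,1) (2,2) (2,3) (2,4) (2,5)] -> total=17
Click 2 (0,0) count=0: revealed 0 new [(none)] -> total=17
Click 3 (4,5) count=2: revealed 1 new [(4,5)] -> total=18
Click 4 (2,2) count=1: revealed 0 new [(none)] -> total=18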